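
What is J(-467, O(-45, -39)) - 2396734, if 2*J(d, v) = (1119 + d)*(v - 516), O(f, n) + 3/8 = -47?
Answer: -10321577/4 ≈ -2.5804e+6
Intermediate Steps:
O(f, n) = -379/8 (O(f, n) = -3/8 - 47 = -379/8)
J(d, v) = (-516 + v)*(1119 + d)/2 (J(d, v) = ((1119 + d)*(v - 516))/2 = ((1119 + d)*(-516 + v))/2 = ((-516 + v)*(1119 + d))/2 = (-516 + v)*(1119 + d)/2)
J(-467, O(-45, -39)) - 2396734 = (-288702 - 258*(-467) + (1119/2)*(-379/8) + (1/2)*(-467)*(-379/8)) - 2396734 = (-288702 + 120486 - 424101/16 + 176993/16) - 2396734 = -734641/4 - 2396734 = -10321577/4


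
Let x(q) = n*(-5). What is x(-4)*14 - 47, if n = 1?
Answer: -117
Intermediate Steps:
x(q) = -5 (x(q) = 1*(-5) = -5)
x(-4)*14 - 47 = -5*14 - 47 = -70 - 47 = -117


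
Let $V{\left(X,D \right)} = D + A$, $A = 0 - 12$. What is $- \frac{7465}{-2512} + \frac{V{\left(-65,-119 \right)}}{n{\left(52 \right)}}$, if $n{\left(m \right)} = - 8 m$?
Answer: $\frac{214657}{65312} \approx 3.2866$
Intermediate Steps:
$A = -12$ ($A = 0 - 12 = -12$)
$V{\left(X,D \right)} = -12 + D$ ($V{\left(X,D \right)} = D - 12 = -12 + D$)
$- \frac{7465}{-2512} + \frac{V{\left(-65,-119 \right)}}{n{\left(52 \right)}} = - \frac{7465}{-2512} + \frac{-12 - 119}{\left(-8\right) 52} = \left(-7465\right) \left(- \frac{1}{2512}\right) - \frac{131}{-416} = \frac{7465}{2512} - - \frac{131}{416} = \frac{7465}{2512} + \frac{131}{416} = \frac{214657}{65312}$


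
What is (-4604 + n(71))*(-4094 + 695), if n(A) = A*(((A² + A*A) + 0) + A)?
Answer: -2434564341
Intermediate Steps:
n(A) = A*(A + 2*A²) (n(A) = A*(((A² + A²) + 0) + A) = A*((2*A² + 0) + A) = A*(2*A² + A) = A*(A + 2*A²))
(-4604 + n(71))*(-4094 + 695) = (-4604 + 71²*(1 + 2*71))*(-4094 + 695) = (-4604 + 5041*(1 + 142))*(-3399) = (-4604 + 5041*143)*(-3399) = (-4604 + 720863)*(-3399) = 716259*(-3399) = -2434564341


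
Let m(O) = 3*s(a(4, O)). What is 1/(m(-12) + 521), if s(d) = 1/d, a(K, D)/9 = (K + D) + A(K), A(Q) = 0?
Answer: 24/12503 ≈ 0.0019195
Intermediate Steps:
a(K, D) = 9*D + 9*K (a(K, D) = 9*((K + D) + 0) = 9*((D + K) + 0) = 9*(D + K) = 9*D + 9*K)
s(d) = 1/d
m(O) = 3/(36 + 9*O) (m(O) = 3/(9*O + 9*4) = 3/(9*O + 36) = 3/(36 + 9*O))
1/(m(-12) + 521) = 1/(1/(3*(4 - 12)) + 521) = 1/((1/3)/(-8) + 521) = 1/((1/3)*(-1/8) + 521) = 1/(-1/24 + 521) = 1/(12503/24) = 24/12503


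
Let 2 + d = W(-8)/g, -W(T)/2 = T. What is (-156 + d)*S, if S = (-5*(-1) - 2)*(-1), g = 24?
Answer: 472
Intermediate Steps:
W(T) = -2*T
S = -3 (S = (5 - 2)*(-1) = 3*(-1) = -3)
d = -4/3 (d = -2 - 2*(-8)/24 = -2 + 16*(1/24) = -2 + ⅔ = -4/3 ≈ -1.3333)
(-156 + d)*S = (-156 - 4/3)*(-3) = -472/3*(-3) = 472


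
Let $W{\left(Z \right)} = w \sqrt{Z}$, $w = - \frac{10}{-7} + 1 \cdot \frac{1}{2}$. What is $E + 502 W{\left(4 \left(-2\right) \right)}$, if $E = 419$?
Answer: $419 + \frac{13554 i \sqrt{2}}{7} \approx 419.0 + 2738.3 i$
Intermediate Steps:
$w = \frac{27}{14}$ ($w = \left(-10\right) \left(- \frac{1}{7}\right) + 1 \cdot \frac{1}{2} = \frac{10}{7} + \frac{1}{2} = \frac{27}{14} \approx 1.9286$)
$W{\left(Z \right)} = \frac{27 \sqrt{Z}}{14}$
$E + 502 W{\left(4 \left(-2\right) \right)} = 419 + 502 \frac{27 \sqrt{4 \left(-2\right)}}{14} = 419 + 502 \frac{27 \sqrt{-8}}{14} = 419 + 502 \frac{27 \cdot 2 i \sqrt{2}}{14} = 419 + 502 \frac{27 i \sqrt{2}}{7} = 419 + \frac{13554 i \sqrt{2}}{7}$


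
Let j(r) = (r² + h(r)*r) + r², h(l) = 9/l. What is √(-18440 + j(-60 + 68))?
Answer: I*√18303 ≈ 135.29*I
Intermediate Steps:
j(r) = 9 + 2*r² (j(r) = (r² + (9/r)*r) + r² = (r² + 9) + r² = (9 + r²) + r² = 9 + 2*r²)
√(-18440 + j(-60 + 68)) = √(-18440 + (9 + 2*(-60 + 68)²)) = √(-18440 + (9 + 2*8²)) = √(-18440 + (9 + 2*64)) = √(-18440 + (9 + 128)) = √(-18440 + 137) = √(-18303) = I*√18303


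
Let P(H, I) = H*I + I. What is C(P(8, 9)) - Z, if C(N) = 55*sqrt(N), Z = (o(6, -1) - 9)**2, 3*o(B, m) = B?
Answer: 446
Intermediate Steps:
P(H, I) = I + H*I
o(B, m) = B/3
Z = 49 (Z = ((1/3)*6 - 9)**2 = (2 - 9)**2 = (-7)**2 = 49)
C(P(8, 9)) - Z = 55*sqrt(9*(1 + 8)) - 1*49 = 55*sqrt(9*9) - 49 = 55*sqrt(81) - 49 = 55*9 - 49 = 495 - 49 = 446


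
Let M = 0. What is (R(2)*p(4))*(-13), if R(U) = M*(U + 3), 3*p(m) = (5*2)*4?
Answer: 0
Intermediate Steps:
p(m) = 40/3 (p(m) = ((5*2)*4)/3 = (10*4)/3 = (1/3)*40 = 40/3)
R(U) = 0 (R(U) = 0*(U + 3) = 0*(3 + U) = 0)
(R(2)*p(4))*(-13) = (0*(40/3))*(-13) = 0*(-13) = 0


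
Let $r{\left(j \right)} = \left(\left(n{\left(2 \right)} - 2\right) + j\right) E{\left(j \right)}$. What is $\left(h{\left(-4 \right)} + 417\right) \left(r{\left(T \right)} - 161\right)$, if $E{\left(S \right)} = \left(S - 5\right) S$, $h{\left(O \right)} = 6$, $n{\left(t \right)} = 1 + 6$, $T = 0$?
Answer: $-68103$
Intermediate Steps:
$n{\left(t \right)} = 7$
$E{\left(S \right)} = S \left(-5 + S\right)$ ($E{\left(S \right)} = \left(-5 + S\right) S = S \left(-5 + S\right)$)
$r{\left(j \right)} = j \left(-5 + j\right) \left(5 + j\right)$ ($r{\left(j \right)} = \left(\left(7 - 2\right) + j\right) j \left(-5 + j\right) = \left(5 + j\right) j \left(-5 + j\right) = j \left(-5 + j\right) \left(5 + j\right)$)
$\left(h{\left(-4 \right)} + 417\right) \left(r{\left(T \right)} - 161\right) = \left(6 + 417\right) \left(0 \left(-25 + 0^{2}\right) - 161\right) = 423 \left(0 \left(-25 + 0\right) - 161\right) = 423 \left(0 \left(-25\right) - 161\right) = 423 \left(0 - 161\right) = 423 \left(-161\right) = -68103$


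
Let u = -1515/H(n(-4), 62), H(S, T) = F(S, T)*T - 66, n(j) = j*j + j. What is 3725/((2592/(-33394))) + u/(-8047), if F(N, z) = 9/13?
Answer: -192497658599/4011120 ≈ -47991.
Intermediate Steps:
n(j) = j + j² (n(j) = j² + j = j + j²)
F(N, z) = 9/13 (F(N, z) = 9*(1/13) = 9/13)
H(S, T) = -66 + 9*T/13 (H(S, T) = 9*T/13 - 66 = -66 + 9*T/13)
u = 1313/20 (u = -1515/(-66 + (9/13)*62) = -1515/(-66 + 558/13) = -1515/(-300/13) = -1515*(-13/300) = 1313/20 ≈ 65.650)
3725/((2592/(-33394))) + u/(-8047) = 3725/((2592/(-33394))) + (1313/20)/(-8047) = 3725/((2592*(-1/33394))) + (1313/20)*(-1/8047) = 3725/(-1296/16697) - 101/12380 = 3725*(-16697/1296) - 101/12380 = -62196325/1296 - 101/12380 = -192497658599/4011120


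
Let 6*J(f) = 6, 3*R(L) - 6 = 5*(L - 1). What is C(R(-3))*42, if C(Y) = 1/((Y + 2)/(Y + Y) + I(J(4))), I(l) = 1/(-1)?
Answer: -294/5 ≈ -58.800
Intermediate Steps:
R(L) = ⅓ + 5*L/3 (R(L) = 2 + (5*(L - 1))/3 = 2 + (5*(-1 + L))/3 = 2 + (-5 + 5*L)/3 = 2 + (-5/3 + 5*L/3) = ⅓ + 5*L/3)
J(f) = 1 (J(f) = (⅙)*6 = 1)
I(l) = -1
C(Y) = 1/(-1 + (2 + Y)/(2*Y)) (C(Y) = 1/((Y + 2)/(Y + Y) - 1) = 1/((2 + Y)/((2*Y)) - 1) = 1/((2 + Y)*(1/(2*Y)) - 1) = 1/((2 + Y)/(2*Y) - 1) = 1/(-1 + (2 + Y)/(2*Y)))
C(R(-3))*42 = (2*(⅓ + (5/3)*(-3))/(2 - (⅓ + (5/3)*(-3))))*42 = (2*(⅓ - 5)/(2 - (⅓ - 5)))*42 = (2*(-14/3)/(2 - 1*(-14/3)))*42 = (2*(-14/3)/(2 + 14/3))*42 = (2*(-14/3)/(20/3))*42 = (2*(-14/3)*(3/20))*42 = -7/5*42 = -294/5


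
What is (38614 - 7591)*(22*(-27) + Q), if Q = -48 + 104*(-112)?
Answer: -381272670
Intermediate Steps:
Q = -11696 (Q = -48 - 11648 = -11696)
(38614 - 7591)*(22*(-27) + Q) = (38614 - 7591)*(22*(-27) - 11696) = 31023*(-594 - 11696) = 31023*(-12290) = -381272670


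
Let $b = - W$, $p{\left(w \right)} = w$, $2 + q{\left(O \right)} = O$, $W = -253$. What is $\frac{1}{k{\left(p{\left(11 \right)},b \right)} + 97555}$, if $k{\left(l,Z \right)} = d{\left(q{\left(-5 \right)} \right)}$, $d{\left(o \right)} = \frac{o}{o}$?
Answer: $\frac{1}{97556} \approx 1.0251 \cdot 10^{-5}$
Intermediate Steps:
$q{\left(O \right)} = -2 + O$
$b = 253$ ($b = \left(-1\right) \left(-253\right) = 253$)
$d{\left(o \right)} = 1$
$k{\left(l,Z \right)} = 1$
$\frac{1}{k{\left(p{\left(11 \right)},b \right)} + 97555} = \frac{1}{1 + 97555} = \frac{1}{97556}$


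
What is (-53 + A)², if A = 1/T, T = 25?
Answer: 1752976/625 ≈ 2804.8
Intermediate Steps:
A = 1/25 ≈ 0.040000
(-53 + A)² = (-53 + 1/25)² = (-1324/25)² = 1752976/625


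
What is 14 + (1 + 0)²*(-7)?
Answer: 7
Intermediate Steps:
14 + (1 + 0)²*(-7) = 14 + 1²*(-7) = 14 + 1*(-7) = 14 - 7 = 7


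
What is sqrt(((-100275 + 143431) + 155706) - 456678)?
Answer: 2*I*sqrt(64454) ≈ 507.76*I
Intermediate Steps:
sqrt(((-100275 + 143431) + 155706) - 456678) = sqrt((43156 + 155706) - 456678) = sqrt(198862 - 456678) = sqrt(-257816) = 2*I*sqrt(64454)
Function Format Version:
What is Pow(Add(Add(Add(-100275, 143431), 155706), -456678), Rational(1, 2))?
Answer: Mul(2, I, Pow(64454, Rational(1, 2))) ≈ Mul(507.76, I)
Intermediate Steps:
Pow(Add(Add(Add(-100275, 143431), 155706), -456678), Rational(1, 2)) = Pow(Add(Add(43156, 155706), -456678), Rational(1, 2)) = Pow(Add(198862, -456678), Rational(1, 2)) = Pow(-257816, Rational(1, 2)) = Mul(2, I, Pow(64454, Rational(1, 2)))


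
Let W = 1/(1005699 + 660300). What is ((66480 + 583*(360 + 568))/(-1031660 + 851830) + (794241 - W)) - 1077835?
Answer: -42482405164923653/149798300085 ≈ -2.8360e+5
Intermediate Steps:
W = 1/1665999 ≈ 6.0024e-7
((66480 + 583*(360 + 568))/(-1031660 + 851830) + (794241 - W)) - 1077835 = ((66480 + 583*(360 + 568))/(-1031660 + 851830) + (794241 - 1*1/1665999)) - 1077835 = ((66480 + 583*928)/(-179830) + (794241 - 1/1665999)) - 1077835 = ((66480 + 541024)*(-1/179830) + 1323204711758/1665999) - 1077835 = (607504*(-1/179830) + 1323204711758/1665999) - 1077835 = (-303752/89915 + 1323204711758/1665999) - 1077835 = 118975445607192322/149798300085 - 1077835 = -42482405164923653/149798300085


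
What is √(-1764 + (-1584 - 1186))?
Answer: I*√4534 ≈ 67.335*I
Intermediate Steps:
√(-1764 + (-1584 - 1186)) = √(-1764 - 2770) = √(-4534) = I*√4534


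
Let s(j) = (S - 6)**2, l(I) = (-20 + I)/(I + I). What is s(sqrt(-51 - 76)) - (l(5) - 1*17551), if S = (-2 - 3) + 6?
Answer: 35155/2 ≈ 17578.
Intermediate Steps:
l(I) = (-20 + I)/(2*I) (l(I) = (-20 + I)/((2*I)) = (-20 + I)*(1/(2*I)) = (-20 + I)/(2*I))
S = 1 (S = -5 + 6 = 1)
s(j) = 25 (s(j) = (1 - 6)**2 = (-5)**2 = 25)
s(sqrt(-51 - 76)) - (l(5) - 1*17551) = 25 - ((1/2)*(-20 + 5)/5 - 1*17551) = 25 - ((1/2)*(1/5)*(-15) - 17551) = 25 - (-3/2 - 17551) = 25 - 1*(-35105/2) = 25 + 35105/2 = 35155/2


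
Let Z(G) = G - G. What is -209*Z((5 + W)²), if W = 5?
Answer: 0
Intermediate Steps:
Z(G) = 0
-209*Z((5 + W)²) = -209*0 = 0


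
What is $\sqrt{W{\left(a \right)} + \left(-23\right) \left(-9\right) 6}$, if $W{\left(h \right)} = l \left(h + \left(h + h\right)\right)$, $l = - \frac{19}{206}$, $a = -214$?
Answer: $\frac{5 \sqrt{552183}}{103} \approx 36.072$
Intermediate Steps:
$l = - \frac{19}{206}$ ($l = \left(-19\right) \frac{1}{206} = - \frac{19}{206} \approx -0.092233$)
$W{\left(h \right)} = - \frac{57 h}{206}$ ($W{\left(h \right)} = - \frac{19 \left(h + \left(h + h\right)\right)}{206} = - \frac{19 \left(h + 2 h\right)}{206} = - \frac{19 \cdot 3 h}{206} = - \frac{57 h}{206}$)
$\sqrt{W{\left(a \right)} + \left(-23\right) \left(-9\right) 6} = \sqrt{\left(- \frac{57}{206}\right) \left(-214\right) + \left(-23\right) \left(-9\right) 6} = \sqrt{\frac{6099}{103} + 207 \cdot 6} = \sqrt{\frac{6099}{103} + 1242} = \sqrt{\frac{134025}{103}} = \frac{5 \sqrt{552183}}{103}$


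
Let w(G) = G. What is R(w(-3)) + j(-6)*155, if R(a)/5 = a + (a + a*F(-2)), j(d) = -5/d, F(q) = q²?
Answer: 235/6 ≈ 39.167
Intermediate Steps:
R(a) = 30*a (R(a) = 5*(a + (a + a*(-2)²)) = 5*(a + (a + a*4)) = 5*(a + (a + 4*a)) = 5*(a + 5*a) = 5*(6*a) = 30*a)
R(w(-3)) + j(-6)*155 = 30*(-3) - 5/(-6)*155 = -90 - 5*(-⅙)*155 = -90 + (⅚)*155 = -90 + 775/6 = 235/6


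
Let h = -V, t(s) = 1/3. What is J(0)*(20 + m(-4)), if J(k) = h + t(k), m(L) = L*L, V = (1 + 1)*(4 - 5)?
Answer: 84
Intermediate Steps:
t(s) = ⅓
V = -2 (V = 2*(-1) = -2)
h = 2 (h = -1*(-2) = 2)
m(L) = L²
J(k) = 7/3 (J(k) = 2 + ⅓ = 7/3)
J(0)*(20 + m(-4)) = 7*(20 + (-4)²)/3 = 7*(20 + 16)/3 = (7/3)*36 = 84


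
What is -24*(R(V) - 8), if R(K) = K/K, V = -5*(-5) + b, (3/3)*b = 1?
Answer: 168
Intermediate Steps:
b = 1
V = 26 (V = -5*(-5) + 1 = 25 + 1 = 26)
R(K) = 1
-24*(R(V) - 8) = -24*(1 - 8) = -24*(-7) = 168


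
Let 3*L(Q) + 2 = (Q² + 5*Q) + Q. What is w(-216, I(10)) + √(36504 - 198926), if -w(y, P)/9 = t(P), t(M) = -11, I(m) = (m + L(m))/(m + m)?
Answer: 99 + I*√162422 ≈ 99.0 + 403.02*I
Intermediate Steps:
L(Q) = -⅔ + 2*Q + Q²/3 (L(Q) = -⅔ + ((Q² + 5*Q) + Q)/3 = -⅔ + (Q² + 6*Q)/3 = -⅔ + (2*Q + Q²/3) = -⅔ + 2*Q + Q²/3)
I(m) = (-⅔ + 3*m + m²/3)/(2*m) (I(m) = (m + (-⅔ + 2*m + m²/3))/(m + m) = (-⅔ + 3*m + m²/3)/((2*m)) = (-⅔ + 3*m + m²/3)*(1/(2*m)) = (-⅔ + 3*m + m²/3)/(2*m))
w(y, P) = 99 (w(y, P) = -9*(-11) = 99)
w(-216, I(10)) + √(36504 - 198926) = 99 + √(36504 - 198926) = 99 + √(-162422) = 99 + I*√162422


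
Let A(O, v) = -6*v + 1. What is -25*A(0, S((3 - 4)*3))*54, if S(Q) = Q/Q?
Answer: 6750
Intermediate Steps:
S(Q) = 1
A(O, v) = 1 - 6*v
-25*A(0, S((3 - 4)*3))*54 = -25*(1 - 6*1)*54 = -25*(1 - 6)*54 = -25*(-5)*54 = 125*54 = 6750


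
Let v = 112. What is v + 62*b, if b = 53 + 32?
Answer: 5382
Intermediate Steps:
b = 85
v + 62*b = 112 + 62*85 = 112 + 5270 = 5382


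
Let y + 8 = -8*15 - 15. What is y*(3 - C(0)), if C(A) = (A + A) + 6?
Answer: 429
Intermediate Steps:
C(A) = 6 + 2*A (C(A) = 2*A + 6 = 6 + 2*A)
y = -143 (y = -8 + (-8*15 - 15) = -8 + (-120 - 15) = -8 - 135 = -143)
y*(3 - C(0)) = -143*(3 - (6 + 2*0)) = -143*(3 - (6 + 0)) = -143*(3 - 1*6) = -143*(3 - 6) = -143*(-3) = 429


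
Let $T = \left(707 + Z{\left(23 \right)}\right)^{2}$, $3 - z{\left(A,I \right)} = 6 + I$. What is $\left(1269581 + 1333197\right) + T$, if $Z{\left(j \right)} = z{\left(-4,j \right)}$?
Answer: $3066539$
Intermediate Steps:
$z{\left(A,I \right)} = -3 - I$ ($z{\left(A,I \right)} = 3 - \left(6 + I\right) = -3 - I$)
$Z{\left(j \right)} = -3 - j$
$T = 463761$ ($T = \left(707 - 26\right)^{2} = 681^{2} = 463761$)
$\left(1269581 + 1333197\right) + T = \left(1269581 + 1333197\right) + 463761 = 2602778 + 463761 = 3066539$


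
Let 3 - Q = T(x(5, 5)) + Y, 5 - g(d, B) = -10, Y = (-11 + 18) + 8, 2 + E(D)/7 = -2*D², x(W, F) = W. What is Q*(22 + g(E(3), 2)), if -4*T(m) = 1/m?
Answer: -8843/20 ≈ -442.15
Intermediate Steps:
T(m) = -1/(4*m)
E(D) = -14 - 14*D² (E(D) = -14 + 7*(-2*D²) = -14 - 14*D²)
Y = 15 (Y = 7 + 8 = 15)
g(d, B) = 15 (g(d, B) = 5 - 1*(-10) = 5 + 10 = 15)
Q = -239/20 (Q = 3 - (-¼/5 + 15) = 3 - (-¼*⅕ + 15) = 3 - (-1/20 + 15) = 3 - 1*299/20 = 3 - 299/20 = -239/20 ≈ -11.950)
Q*(22 + g(E(3), 2)) = -239*(22 + 15)/20 = -239/20*37 = -8843/20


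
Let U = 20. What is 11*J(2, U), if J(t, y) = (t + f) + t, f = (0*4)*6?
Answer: 44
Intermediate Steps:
f = 0 (f = 0*6 = 0)
J(t, y) = 2*t (J(t, y) = (t + 0) + t = t + t = 2*t)
11*J(2, U) = 11*(2*2) = 11*4 = 44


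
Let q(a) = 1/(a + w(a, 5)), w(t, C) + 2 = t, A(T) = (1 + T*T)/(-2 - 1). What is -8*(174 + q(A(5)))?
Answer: -40356/29 ≈ -1391.6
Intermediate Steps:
A(T) = -⅓ - T²/3 (A(T) = (1 + T²)/(-3) = (1 + T²)*(-⅓) = -⅓ - T²/3)
w(t, C) = -2 + t
q(a) = 1/(-2 + 2*a) (q(a) = 1/(a + (-2 + a)) = 1/(-2 + 2*a))
-8*(174 + q(A(5))) = -8*(174 + 1/(2*(-1 + (-⅓ - ⅓*5²)))) = -8*(174 + 1/(2*(-1 + (-⅓ - ⅓*25)))) = -8*(174 + 1/(2*(-1 + (-⅓ - 25/3)))) = -8*(174 + 1/(2*(-1 - 26/3))) = -8*(174 + 1/(2*(-29/3))) = -8*(174 + (½)*(-3/29)) = -8*(174 - 3/58) = -8*10089/58 = -40356/29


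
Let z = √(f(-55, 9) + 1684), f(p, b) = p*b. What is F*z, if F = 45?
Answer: 45*√1189 ≈ 1551.7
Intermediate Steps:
f(p, b) = b*p
z = √1189 (z = √(9*(-55) + 1684) = √(-495 + 1684) = √1189 ≈ 34.482)
F*z = 45*√1189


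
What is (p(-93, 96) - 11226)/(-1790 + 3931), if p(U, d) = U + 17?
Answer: -11302/2141 ≈ -5.2788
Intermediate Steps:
p(U, d) = 17 + U
(p(-93, 96) - 11226)/(-1790 + 3931) = ((17 - 93) - 11226)/(-1790 + 3931) = (-76 - 11226)/2141 = -11302*1/2141 = -11302/2141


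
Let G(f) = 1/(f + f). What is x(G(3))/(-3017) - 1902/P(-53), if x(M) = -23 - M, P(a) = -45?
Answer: 1275417/30170 ≈ 42.274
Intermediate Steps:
G(f) = 1/(2*f)
x(G(3))/(-3017) - 1902/P(-53) = (-23 - 1/(2*3))/(-3017) - 1902/(-45) = (-23 - 1/(2*3))*(-1/3017) - 1902*(-1/45) = (-23 - 1*⅙)*(-1/3017) + 634/15 = (-23 - ⅙)*(-1/3017) + 634/15 = -139/6*(-1/3017) + 634/15 = 139/18102 + 634/15 = 1275417/30170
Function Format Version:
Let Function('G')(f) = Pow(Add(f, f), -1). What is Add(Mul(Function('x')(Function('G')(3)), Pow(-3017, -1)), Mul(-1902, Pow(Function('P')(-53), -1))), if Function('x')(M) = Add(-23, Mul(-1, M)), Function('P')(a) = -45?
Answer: Rational(1275417, 30170) ≈ 42.274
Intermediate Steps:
Function('G')(f) = Mul(Rational(1, 2), Pow(f, -1)) (Function('G')(f) = Pow(Mul(2, f), -1) = Mul(Rational(1, 2), Pow(f, -1)))
Add(Mul(Function('x')(Function('G')(3)), Pow(-3017, -1)), Mul(-1902, Pow(Function('P')(-53), -1))) = Add(Mul(Add(-23, Mul(-1, Mul(Rational(1, 2), Pow(3, -1)))), Pow(-3017, -1)), Mul(-1902, Pow(-45, -1))) = Add(Mul(Add(-23, Mul(-1, Mul(Rational(1, 2), Rational(1, 3)))), Rational(-1, 3017)), Mul(-1902, Rational(-1, 45))) = Add(Mul(Add(-23, Mul(-1, Rational(1, 6))), Rational(-1, 3017)), Rational(634, 15)) = Add(Mul(Add(-23, Rational(-1, 6)), Rational(-1, 3017)), Rational(634, 15)) = Add(Mul(Rational(-139, 6), Rational(-1, 3017)), Rational(634, 15)) = Add(Rational(139, 18102), Rational(634, 15)) = Rational(1275417, 30170)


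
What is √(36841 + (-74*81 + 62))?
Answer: √30909 ≈ 175.81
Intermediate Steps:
√(36841 + (-74*81 + 62)) = √(36841 + (-5994 + 62)) = √(36841 - 5932) = √30909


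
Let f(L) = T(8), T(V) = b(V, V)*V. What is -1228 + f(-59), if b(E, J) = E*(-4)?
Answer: -1484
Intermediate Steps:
b(E, J) = -4*E
T(V) = -4*V**2 (T(V) = (-4*V)*V = -4*V**2)
f(L) = -256 (f(L) = -4*8**2 = -4*64 = -256)
-1228 + f(-59) = -1228 - 256 = -1484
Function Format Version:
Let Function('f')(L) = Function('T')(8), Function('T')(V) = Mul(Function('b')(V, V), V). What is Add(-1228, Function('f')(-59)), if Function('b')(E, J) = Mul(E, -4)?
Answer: -1484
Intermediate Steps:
Function('b')(E, J) = Mul(-4, E)
Function('T')(V) = Mul(-4, Pow(V, 2)) (Function('T')(V) = Mul(Mul(-4, V), V) = Mul(-4, Pow(V, 2)))
Function('f')(L) = -256 (Function('f')(L) = Mul(-4, Pow(8, 2)) = Mul(-4, 64) = -256)
Add(-1228, Function('f')(-59)) = Add(-1228, -256) = -1484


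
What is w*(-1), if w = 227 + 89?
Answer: -316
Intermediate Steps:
w = 316
w*(-1) = 316*(-1) = -316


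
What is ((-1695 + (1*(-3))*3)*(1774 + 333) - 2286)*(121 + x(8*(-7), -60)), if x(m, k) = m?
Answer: -233519910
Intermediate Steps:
((-1695 + (1*(-3))*3)*(1774 + 333) - 2286)*(121 + x(8*(-7), -60)) = ((-1695 + (1*(-3))*3)*(1774 + 333) - 2286)*(121 + 8*(-7)) = ((-1695 - 3*3)*2107 - 2286)*(121 - 56) = ((-1695 - 9)*2107 - 2286)*65 = (-1704*2107 - 2286)*65 = (-3590328 - 2286)*65 = -3592614*65 = -233519910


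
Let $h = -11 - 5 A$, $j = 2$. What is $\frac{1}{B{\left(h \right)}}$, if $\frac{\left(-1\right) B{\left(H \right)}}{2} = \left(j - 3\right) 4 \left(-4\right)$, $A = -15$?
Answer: $- \frac{1}{32} \approx -0.03125$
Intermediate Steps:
$h = 64$ ($h = -11 - -75 = -11 + 75 = 64$)
$B{\left(H \right)} = -32$ ($B{\left(H \right)} = - 2 \left(2 - 3\right) 4 \left(-4\right) = - 2 \left(-1\right) 4 \left(-4\right) = - 2 \left(\left(-4\right) \left(-4\right)\right) = \left(-2\right) 16 = -32$)
$\frac{1}{B{\left(h \right)}} = \frac{1}{-32} = - \frac{1}{32}$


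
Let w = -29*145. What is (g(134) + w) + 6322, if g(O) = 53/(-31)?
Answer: 65574/31 ≈ 2115.3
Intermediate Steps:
w = -4205
g(O) = -53/31 (g(O) = 53*(-1/31) = -53/31)
(g(134) + w) + 6322 = (-53/31 - 4205) + 6322 = -130408/31 + 6322 = 65574/31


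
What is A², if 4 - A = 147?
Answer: 20449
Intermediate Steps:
A = -143 (A = 4 - 1*147 = 4 - 147 = -143)
A² = (-143)² = 20449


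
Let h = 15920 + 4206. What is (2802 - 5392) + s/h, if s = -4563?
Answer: -52130903/20126 ≈ -2590.2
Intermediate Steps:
h = 20126
(2802 - 5392) + s/h = (2802 - 5392) - 4563/20126 = -2590 - 4563*1/20126 = -2590 - 4563/20126 = -52130903/20126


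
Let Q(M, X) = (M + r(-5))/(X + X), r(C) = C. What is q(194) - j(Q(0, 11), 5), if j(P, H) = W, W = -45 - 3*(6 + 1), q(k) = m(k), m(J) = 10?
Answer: 76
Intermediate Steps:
Q(M, X) = (-5 + M)/(2*X) (Q(M, X) = (M - 5)/(X + X) = (-5 + M)/((2*X)) = (-5 + M)*(1/(2*X)) = (-5 + M)/(2*X))
q(k) = 10
W = -66 (W = -45 - 3*7 = -45 - 1*21 = -45 - 21 = -66)
j(P, H) = -66
q(194) - j(Q(0, 11), 5) = 10 - 1*(-66) = 10 + 66 = 76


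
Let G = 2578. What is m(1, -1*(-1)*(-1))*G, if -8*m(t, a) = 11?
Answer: -14179/4 ≈ -3544.8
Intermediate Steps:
m(t, a) = -11/8 (m(t, a) = -⅛*11 = -11/8)
m(1, -1*(-1)*(-1))*G = -11/8*2578 = -14179/4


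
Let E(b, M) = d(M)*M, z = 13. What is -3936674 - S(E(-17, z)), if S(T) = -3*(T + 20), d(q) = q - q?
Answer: -3936614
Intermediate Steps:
d(q) = 0
E(b, M) = 0 (E(b, M) = 0*M = 0)
S(T) = -60 - 3*T (S(T) = -3*(20 + T) = -60 - 3*T)
-3936674 - S(E(-17, z)) = -3936674 - (-60 - 3*0) = -3936674 - (-60 + 0) = -3936674 - 1*(-60) = -3936674 + 60 = -3936614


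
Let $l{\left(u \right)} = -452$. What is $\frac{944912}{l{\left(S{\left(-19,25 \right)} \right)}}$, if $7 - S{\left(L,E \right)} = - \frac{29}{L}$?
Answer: $- \frac{236228}{113} \approx -2090.5$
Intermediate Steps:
$S{\left(L,E \right)} = 7 + \frac{29}{L}$ ($S{\left(L,E \right)} = 7 - - \frac{29}{L} = 7 + \frac{29}{L}$)
$\frac{944912}{l{\left(S{\left(-19,25 \right)} \right)}} = \frac{944912}{-452} = 944912 \left(- \frac{1}{452}\right) = - \frac{236228}{113}$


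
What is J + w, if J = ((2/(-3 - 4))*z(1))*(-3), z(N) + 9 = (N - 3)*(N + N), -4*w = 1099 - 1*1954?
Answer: 5673/28 ≈ 202.61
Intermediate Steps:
w = 855/4 (w = -(1099 - 1*1954)/4 = -(1099 - 1954)/4 = -¼*(-855) = 855/4 ≈ 213.75)
z(N) = -9 + 2*N*(-3 + N) (z(N) = -9 + (N - 3)*(N + N) = -9 + (-3 + N)*(2*N) = -9 + 2*N*(-3 + N))
J = -78/7 (J = ((2/(-3 - 4))*(-9 - 6*1 + 2*1²))*(-3) = ((2/(-7))*(-9 - 6 + 2*1))*(-3) = ((2*(-⅐))*(-9 - 6 + 2))*(-3) = -2/7*(-13)*(-3) = (26/7)*(-3) = -78/7 ≈ -11.143)
J + w = -78/7 + 855/4 = 5673/28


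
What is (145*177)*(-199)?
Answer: -5107335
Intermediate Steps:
(145*177)*(-199) = 25665*(-199) = -5107335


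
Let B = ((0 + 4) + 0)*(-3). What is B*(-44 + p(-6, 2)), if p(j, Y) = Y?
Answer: 504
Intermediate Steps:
B = -12 (B = (4 + 0)*(-3) = 4*(-3) = -12)
B*(-44 + p(-6, 2)) = -12*(-44 + 2) = -12*(-42) = 504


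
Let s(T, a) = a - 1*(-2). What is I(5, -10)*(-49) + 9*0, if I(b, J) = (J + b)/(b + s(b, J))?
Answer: -245/3 ≈ -81.667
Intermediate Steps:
s(T, a) = 2 + a (s(T, a) = a + 2 = 2 + a)
I(b, J) = (J + b)/(2 + J + b) (I(b, J) = (J + b)/(b + (2 + J)) = (J + b)/(2 + J + b))
I(5, -10)*(-49) + 9*0 = ((-10 + 5)/(2 - 10 + 5))*(-49) + 9*0 = (-5/(-3))*(-49) + 0 = -⅓*(-5)*(-49) + 0 = (5/3)*(-49) + 0 = -245/3 + 0 = -245/3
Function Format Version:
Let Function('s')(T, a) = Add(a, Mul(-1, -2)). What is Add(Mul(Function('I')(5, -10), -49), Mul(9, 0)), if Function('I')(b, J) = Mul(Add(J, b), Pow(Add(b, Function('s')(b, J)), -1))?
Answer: Rational(-245, 3) ≈ -81.667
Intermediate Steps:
Function('s')(T, a) = Add(2, a) (Function('s')(T, a) = Add(a, 2) = Add(2, a))
Function('I')(b, J) = Mul(Pow(Add(2, J, b), -1), Add(J, b)) (Function('I')(b, J) = Mul(Add(J, b), Pow(Add(b, Add(2, J)), -1)) = Mul(Add(J, b), Pow(Add(2, J, b), -1)) = Mul(Pow(Add(2, J, b), -1), Add(J, b)))
Add(Mul(Function('I')(5, -10), -49), Mul(9, 0)) = Add(Mul(Mul(Pow(Add(2, -10, 5), -1), Add(-10, 5)), -49), Mul(9, 0)) = Add(Mul(Mul(Pow(-3, -1), -5), -49), 0) = Add(Mul(Mul(Rational(-1, 3), -5), -49), 0) = Add(Mul(Rational(5, 3), -49), 0) = Add(Rational(-245, 3), 0) = Rational(-245, 3)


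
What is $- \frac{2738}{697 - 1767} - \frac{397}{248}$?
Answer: $\frac{127117}{132680} \approx 0.95807$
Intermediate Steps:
$- \frac{2738}{697 - 1767} - \frac{397}{248} = - \frac{2738}{-1070} - \frac{397}{248} = \left(-2738\right) \left(- \frac{1}{1070}\right) - \frac{397}{248} = \frac{1369}{535} - \frac{397}{248} = \frac{127117}{132680}$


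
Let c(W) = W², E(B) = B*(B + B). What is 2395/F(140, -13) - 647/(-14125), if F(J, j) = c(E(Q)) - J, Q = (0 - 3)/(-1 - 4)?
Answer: -21086956503/1231361000 ≈ -17.125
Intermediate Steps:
Q = ⅗ (Q = -3/(-5) = -3*(-⅕) = ⅗ ≈ 0.60000)
E(B) = 2*B² (E(B) = B*(2*B) = 2*B²)
F(J, j) = 324/625 - J (F(J, j) = (2*(⅗)²)² - J = (2*(9/25))² - J = (18/25)² - J = 324/625 - J)
2395/F(140, -13) - 647/(-14125) = 2395/(324/625 - 1*140) - 647/(-14125) = 2395/(324/625 - 140) - 647*(-1/14125) = 2395/(-87176/625) + 647/14125 = 2395*(-625/87176) + 647/14125 = -1496875/87176 + 647/14125 = -21086956503/1231361000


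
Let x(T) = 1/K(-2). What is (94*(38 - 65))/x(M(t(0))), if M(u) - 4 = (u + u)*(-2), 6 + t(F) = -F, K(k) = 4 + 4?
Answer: -20304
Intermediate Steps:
K(k) = 8
t(F) = -6 - F
M(u) = 4 - 4*u (M(u) = 4 + (u + u)*(-2) = 4 + (2*u)*(-2) = 4 - 4*u)
x(T) = ⅛ (x(T) = 1/8 = ⅛)
(94*(38 - 65))/x(M(t(0))) = (94*(38 - 65))/(⅛) = (94*(-27))*8 = -2538*8 = -20304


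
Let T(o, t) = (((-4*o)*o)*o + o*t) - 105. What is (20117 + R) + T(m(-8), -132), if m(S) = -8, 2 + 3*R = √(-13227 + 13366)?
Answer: 69346/3 + √139/3 ≈ 23119.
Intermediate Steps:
R = -⅔ + √139/3 (R = -⅔ + √(-13227 + 13366)/3 = -⅔ + √139/3 ≈ 3.2633)
T(o, t) = -105 - 4*o³ + o*t (T(o, t) = ((-4*o²)*o + o*t) - 105 = (-4*o³ + o*t) - 105 = -105 - 4*o³ + o*t)
(20117 + R) + T(m(-8), -132) = (20117 + (-⅔ + √139/3)) + (-105 - 4*(-8)³ - 8*(-132)) = (60349/3 + √139/3) + (-105 - 4*(-512) + 1056) = (60349/3 + √139/3) + (-105 + 2048 + 1056) = (60349/3 + √139/3) + 2999 = 69346/3 + √139/3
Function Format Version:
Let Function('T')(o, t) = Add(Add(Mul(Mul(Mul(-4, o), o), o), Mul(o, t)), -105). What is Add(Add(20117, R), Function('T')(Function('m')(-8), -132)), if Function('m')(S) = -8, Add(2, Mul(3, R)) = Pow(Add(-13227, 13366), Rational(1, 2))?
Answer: Add(Rational(69346, 3), Mul(Rational(1, 3), Pow(139, Rational(1, 2)))) ≈ 23119.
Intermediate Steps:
R = Add(Rational(-2, 3), Mul(Rational(1, 3), Pow(139, Rational(1, 2)))) (R = Add(Rational(-2, 3), Mul(Rational(1, 3), Pow(Add(-13227, 13366), Rational(1, 2)))) = Add(Rational(-2, 3), Mul(Rational(1, 3), Pow(139, Rational(1, 2)))) ≈ 3.2633)
Function('T')(o, t) = Add(-105, Mul(-4, Pow(o, 3)), Mul(o, t)) (Function('T')(o, t) = Add(Add(Mul(Mul(-4, Pow(o, 2)), o), Mul(o, t)), -105) = Add(Add(Mul(-4, Pow(o, 3)), Mul(o, t)), -105) = Add(-105, Mul(-4, Pow(o, 3)), Mul(o, t)))
Add(Add(20117, R), Function('T')(Function('m')(-8), -132)) = Add(Add(20117, Add(Rational(-2, 3), Mul(Rational(1, 3), Pow(139, Rational(1, 2))))), Add(-105, Mul(-4, Pow(-8, 3)), Mul(-8, -132))) = Add(Add(Rational(60349, 3), Mul(Rational(1, 3), Pow(139, Rational(1, 2)))), Add(-105, Mul(-4, -512), 1056)) = Add(Add(Rational(60349, 3), Mul(Rational(1, 3), Pow(139, Rational(1, 2)))), Add(-105, 2048, 1056)) = Add(Add(Rational(60349, 3), Mul(Rational(1, 3), Pow(139, Rational(1, 2)))), 2999) = Add(Rational(69346, 3), Mul(Rational(1, 3), Pow(139, Rational(1, 2))))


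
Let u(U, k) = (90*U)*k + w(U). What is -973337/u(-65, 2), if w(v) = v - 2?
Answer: 973337/11767 ≈ 82.718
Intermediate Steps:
w(v) = -2 + v
u(U, k) = -2 + U + 90*U*k (u(U, k) = (90*U)*k + (-2 + U) = 90*U*k + (-2 + U) = -2 + U + 90*U*k)
-973337/u(-65, 2) = -973337/(-2 - 65 + 90*(-65)*2) = -973337/(-2 - 65 - 11700) = -973337/(-11767) = -973337*(-1/11767) = 973337/11767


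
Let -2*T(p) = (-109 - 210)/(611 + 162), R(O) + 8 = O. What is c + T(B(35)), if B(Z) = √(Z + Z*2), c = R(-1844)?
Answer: -2862873/1546 ≈ -1851.8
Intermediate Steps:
R(O) = -8 + O
c = -1852 (c = -8 - 1844 = -1852)
B(Z) = √3*√Z (B(Z) = √(Z + 2*Z) = √(3*Z) = √3*√Z)
T(p) = 319/1546 (T(p) = -(-109 - 210)/(2*(611 + 162)) = -(-319)/(2*773) = -½*(-319/773) = 319/1546)
c + T(B(35)) = -1852 + 319/1546 = -2862873/1546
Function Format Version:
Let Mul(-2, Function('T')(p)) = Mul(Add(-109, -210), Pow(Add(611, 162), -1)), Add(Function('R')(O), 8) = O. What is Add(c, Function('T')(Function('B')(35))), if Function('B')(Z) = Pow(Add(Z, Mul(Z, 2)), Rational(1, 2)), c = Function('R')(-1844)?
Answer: Rational(-2862873, 1546) ≈ -1851.8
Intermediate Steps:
Function('R')(O) = Add(-8, O)
c = -1852 (c = Add(-8, -1844) = -1852)
Function('B')(Z) = Mul(Pow(3, Rational(1, 2)), Pow(Z, Rational(1, 2))) (Function('B')(Z) = Pow(Add(Z, Mul(2, Z)), Rational(1, 2)) = Pow(Mul(3, Z), Rational(1, 2)) = Mul(Pow(3, Rational(1, 2)), Pow(Z, Rational(1, 2))))
Function('T')(p) = Rational(319, 1546) (Function('T')(p) = Mul(Rational(-1, 2), Mul(Add(-109, -210), Pow(Add(611, 162), -1))) = Mul(Rational(-1, 2), Mul(-319, Pow(773, -1))) = Mul(Rational(-1, 2), Mul(-319, Rational(1, 773))) = Mul(Rational(-1, 2), Rational(-319, 773)) = Rational(319, 1546))
Add(c, Function('T')(Function('B')(35))) = Add(-1852, Rational(319, 1546)) = Rational(-2862873, 1546)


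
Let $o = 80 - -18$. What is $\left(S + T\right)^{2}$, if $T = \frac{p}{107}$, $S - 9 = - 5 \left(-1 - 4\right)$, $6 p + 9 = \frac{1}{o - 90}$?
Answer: $\frac{30468749809}{26378496} \approx 1155.1$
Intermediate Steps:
$o = 98$ ($o = 80 + 18 = 98$)
$p = - \frac{71}{48}$ ($p = - \frac{3}{2} + \frac{1}{6 \left(98 - 90\right)} = - \frac{3}{2} + \frac{1}{6 \cdot 8} = - \frac{3}{2} + \frac{1}{6} \cdot \frac{1}{8} = - \frac{3}{2} + \frac{1}{48} = - \frac{71}{48} \approx -1.4792$)
$S = 34$ ($S = 9 - 5 \left(-1 - 4\right) = 9 - -25 = 9 + 25 = 34$)
$T = - \frac{71}{5136}$ ($T = - \frac{71}{48 \cdot 107} = \left(- \frac{71}{48}\right) \frac{1}{107} = - \frac{71}{5136} \approx -0.013824$)
$\left(S + T\right)^{2} = \left(34 - \frac{71}{5136}\right)^{2} = \left(\frac{174553}{5136}\right)^{2} = \frac{30468749809}{26378496}$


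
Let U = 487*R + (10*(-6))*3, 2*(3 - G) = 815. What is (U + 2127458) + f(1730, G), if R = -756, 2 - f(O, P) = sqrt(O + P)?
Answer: 1759108 - sqrt(5302)/2 ≈ 1.7591e+6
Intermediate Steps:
G = -809/2 (G = 3 - 1/2*815 = 3 - 815/2 = -809/2 ≈ -404.50)
f(O, P) = 2 - sqrt(O + P)
U = -368352 (U = 487*(-756) + (10*(-6))*3 = -368172 - 60*3 = -368172 - 180 = -368352)
(U + 2127458) + f(1730, G) = (-368352 + 2127458) + (2 - sqrt(1730 - 809/2)) = 1759106 + (2 - sqrt(2651/2)) = 1759106 + (2 - sqrt(5302)/2) = 1759108 - sqrt(5302)/2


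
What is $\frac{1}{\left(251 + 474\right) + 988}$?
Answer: $\frac{1}{1713} \approx 0.00058377$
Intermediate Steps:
$\frac{1}{\left(251 + 474\right) + 988} = \frac{1}{725 + 988} = \frac{1}{1713}$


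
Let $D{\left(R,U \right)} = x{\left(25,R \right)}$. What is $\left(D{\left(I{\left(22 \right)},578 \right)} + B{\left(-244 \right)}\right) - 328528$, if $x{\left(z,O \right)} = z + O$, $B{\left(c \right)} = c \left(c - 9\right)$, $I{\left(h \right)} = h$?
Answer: $-266749$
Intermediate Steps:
$B{\left(c \right)} = c \left(-9 + c\right)$
$x{\left(z,O \right)} = O + z$
$D{\left(R,U \right)} = 25 + R$ ($D{\left(R,U \right)} = R + 25 = 25 + R$)
$\left(D{\left(I{\left(22 \right)},578 \right)} + B{\left(-244 \right)}\right) - 328528 = \left(\left(25 + 22\right) - 244 \left(-9 - 244\right)\right) - 328528 = \left(47 - -61732\right) - 328528 = \left(47 + 61732\right) - 328528 = 61779 - 328528 = -266749$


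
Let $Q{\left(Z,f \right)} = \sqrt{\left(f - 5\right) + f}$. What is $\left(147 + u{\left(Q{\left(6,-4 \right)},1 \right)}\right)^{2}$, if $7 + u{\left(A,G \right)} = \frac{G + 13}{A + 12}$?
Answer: $\frac{196 \left(- 13341 i + 2420 \sqrt{13}\right)}{- 131 i + 24 \sqrt{13}} \approx 19901.0 - 90.712 i$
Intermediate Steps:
$Q{\left(Z,f \right)} = \sqrt{-5 + 2 f}$ ($Q{\left(Z,f \right)} = \sqrt{\left(-5 + f\right) + f} = \sqrt{-5 + 2 f}$)
$u{\left(A,G \right)} = -7 + \frac{13 + G}{12 + A}$ ($u{\left(A,G \right)} = -7 + \frac{G + 13}{A + 12} = -7 + \frac{13 + G}{12 + A}$)
$\left(147 + u{\left(Q{\left(6,-4 \right)},1 \right)}\right)^{2} = \left(147 + \frac{-71 + 1 - 7 \sqrt{-5 + 2 \left(-4\right)}}{12 + \sqrt{-5 + 2 \left(-4\right)}}\right)^{2} = \left(147 + \frac{-71 + 1 - 7 \sqrt{-5 - 8}}{12 + \sqrt{-5 - 8}}\right)^{2} = \left(147 + \frac{-71 + 1 - 7 \sqrt{-13}}{12 + \sqrt{-13}}\right)^{2} = \left(147 + \frac{-71 + 1 - 7 i \sqrt{13}}{12 + i \sqrt{13}}\right)^{2} = \left(147 + \frac{-70 - 7 i \sqrt{13}}{12 + i \sqrt{13}}\right)^{2}$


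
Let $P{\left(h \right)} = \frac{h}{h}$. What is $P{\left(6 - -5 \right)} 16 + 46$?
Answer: $62$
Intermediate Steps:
$P{\left(h \right)} = 1$
$P{\left(6 - -5 \right)} 16 + 46 = 1 \cdot 16 + 46 = 16 + 46 = 62$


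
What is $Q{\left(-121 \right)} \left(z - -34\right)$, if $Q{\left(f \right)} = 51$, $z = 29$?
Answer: $3213$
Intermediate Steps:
$Q{\left(-121 \right)} \left(z - -34\right) = 51 \left(29 - -34\right) = 51 \left(29 + 34\right) = 51 \cdot 63 = 3213$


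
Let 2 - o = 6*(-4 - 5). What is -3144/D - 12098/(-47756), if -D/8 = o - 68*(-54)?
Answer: 15967363/44508592 ≈ 0.35875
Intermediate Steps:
o = 56 (o = 2 - 6*(-4 - 5) = 2 - 6*(-9) = 2 - 1*(-54) = 2 + 54 = 56)
D = -29824 (D = -8*(56 - 68*(-54)) = -8*(56 + 3672) = -8*3728 = -29824)
-3144/D - 12098/(-47756) = -3144/(-29824) - 12098/(-47756) = -3144*(-1/29824) - 12098*(-1/47756) = 393/3728 + 6049/23878 = 15967363/44508592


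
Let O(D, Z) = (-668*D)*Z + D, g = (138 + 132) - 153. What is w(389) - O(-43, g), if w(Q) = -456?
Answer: -3361121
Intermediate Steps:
g = 117 (g = 270 - 153 = 117)
O(D, Z) = D - 668*D*Z (O(D, Z) = -668*D*Z + D = D - 668*D*Z)
w(389) - O(-43, g) = -456 - (-43)*(1 - 668*117) = -456 - (-43)*(1 - 78156) = -456 - (-43)*(-78155) = -456 - 1*3360665 = -456 - 3360665 = -3361121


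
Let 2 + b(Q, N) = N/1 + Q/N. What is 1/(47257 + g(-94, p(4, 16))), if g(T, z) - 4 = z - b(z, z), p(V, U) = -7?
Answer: 1/47262 ≈ 2.1159e-5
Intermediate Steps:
b(Q, N) = -2 + N + Q/N (b(Q, N) = -2 + (N/1 + Q/N) = -2 + (N*1 + Q/N) = -2 + (N + Q/N) = -2 + N + Q/N)
g(T, z) = 5 (g(T, z) = 4 + (z - (-2 + z + z/z)) = 4 + (z - (-2 + z + 1)) = 4 + (z - (-1 + z)) = 4 + (z + (1 - z)) = 4 + 1 = 5)
1/(47257 + g(-94, p(4, 16))) = 1/(47257 + 5) = 1/47262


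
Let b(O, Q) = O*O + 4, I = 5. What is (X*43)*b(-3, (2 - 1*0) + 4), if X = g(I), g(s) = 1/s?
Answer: 559/5 ≈ 111.80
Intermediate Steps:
b(O, Q) = 4 + O² (b(O, Q) = O² + 4 = 4 + O²)
X = ⅕ (X = 1/5 = ⅕ ≈ 0.20000)
(X*43)*b(-3, (2 - 1*0) + 4) = ((⅕)*43)*(4 + (-3)²) = 43*(4 + 9)/5 = (43/5)*13 = 559/5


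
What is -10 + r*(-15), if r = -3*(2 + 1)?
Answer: 125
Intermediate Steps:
r = -9 (r = -3*3 = -9)
-10 + r*(-15) = -10 - 9*(-15) = -10 + 135 = 125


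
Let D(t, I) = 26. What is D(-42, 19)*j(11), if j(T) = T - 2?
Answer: 234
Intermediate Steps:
j(T) = -2 + T
D(-42, 19)*j(11) = 26*(-2 + 11) = 26*9 = 234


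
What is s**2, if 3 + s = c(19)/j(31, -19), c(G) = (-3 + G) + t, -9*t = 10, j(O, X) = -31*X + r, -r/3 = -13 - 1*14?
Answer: 17956/2025 ≈ 8.8672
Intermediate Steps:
r = 81 (r = -3*(-13 - 1*14) = -3*(-13 - 14) = -3*(-27) = 81)
j(O, X) = 81 - 31*X (j(O, X) = -31*X + 81 = 81 - 31*X)
t = -10/9 (t = -1/9*10 = -10/9 ≈ -1.1111)
c(G) = -37/9 + G (c(G) = (-3 + G) - 10/9 = -37/9 + G)
s = -134/45 (s = -3 + (-37/9 + 19)/(81 - 31*(-19)) = -3 + 134/(9*(81 + 589)) = -3 + (134/9)/670 = -3 + (134/9)*(1/670) = -3 + 1/45 = -134/45 ≈ -2.9778)
s**2 = (-134/45)**2 = 17956/2025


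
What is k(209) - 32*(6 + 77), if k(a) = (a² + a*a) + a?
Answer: 84915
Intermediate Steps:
k(a) = a + 2*a² (k(a) = (a² + a²) + a = 2*a² + a = a + 2*a²)
k(209) - 32*(6 + 77) = 209*(1 + 2*209) - 32*(6 + 77) = 209*(1 + 418) - 32*83 = 209*419 - 1*2656 = 87571 - 2656 = 84915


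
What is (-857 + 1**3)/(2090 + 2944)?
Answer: -428/2517 ≈ -0.17004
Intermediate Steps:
(-857 + 1**3)/(2090 + 2944) = (-857 + 1)/5034 = -856*1/5034 = -428/2517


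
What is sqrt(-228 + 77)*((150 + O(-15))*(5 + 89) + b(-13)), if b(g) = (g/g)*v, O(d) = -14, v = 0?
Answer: 12784*I*sqrt(151) ≈ 1.5709e+5*I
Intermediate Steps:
b(g) = 0 (b(g) = (g/g)*0 = 1*0 = 0)
sqrt(-228 + 77)*((150 + O(-15))*(5 + 89) + b(-13)) = sqrt(-228 + 77)*((150 - 14)*(5 + 89) + 0) = sqrt(-151)*(136*94 + 0) = (I*sqrt(151))*(12784 + 0) = (I*sqrt(151))*12784 = 12784*I*sqrt(151)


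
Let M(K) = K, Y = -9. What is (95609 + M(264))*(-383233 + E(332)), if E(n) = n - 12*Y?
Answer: -36699513289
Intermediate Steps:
E(n) = 108 + n (E(n) = n - 12*(-9) = n + 108 = 108 + n)
(95609 + M(264))*(-383233 + E(332)) = (95609 + 264)*(-383233 + (108 + 332)) = 95873*(-383233 + 440) = 95873*(-382793) = -36699513289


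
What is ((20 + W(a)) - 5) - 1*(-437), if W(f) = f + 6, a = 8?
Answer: 466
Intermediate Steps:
W(f) = 6 + f
((20 + W(a)) - 5) - 1*(-437) = ((20 + (6 + 8)) - 5) - 1*(-437) = ((20 + 14) - 5) + 437 = (34 - 5) + 437 = 29 + 437 = 466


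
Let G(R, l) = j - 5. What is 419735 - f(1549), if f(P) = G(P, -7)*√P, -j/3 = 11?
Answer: 419735 + 38*√1549 ≈ 4.2123e+5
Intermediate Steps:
j = -33 (j = -3*11 = -33)
G(R, l) = -38 (G(R, l) = -33 - 5 = -38)
f(P) = -38*√P
419735 - f(1549) = 419735 - (-38)*√1549 = 419735 + 38*√1549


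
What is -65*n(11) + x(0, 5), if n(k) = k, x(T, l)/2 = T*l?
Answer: -715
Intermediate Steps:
x(T, l) = 2*T*l (x(T, l) = 2*(T*l) = 2*T*l)
-65*n(11) + x(0, 5) = -65*11 + 2*0*5 = -715 + 0 = -715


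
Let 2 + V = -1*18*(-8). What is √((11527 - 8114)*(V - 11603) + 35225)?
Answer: 12*I*√271397 ≈ 6251.5*I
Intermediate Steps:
V = 142 (V = -2 - 1*18*(-8) = -2 - 18*(-8) = -2 + 144 = 142)
√((11527 - 8114)*(V - 11603) + 35225) = √((11527 - 8114)*(142 - 11603) + 35225) = √(3413*(-11461) + 35225) = √(-39116393 + 35225) = √(-39081168) = 12*I*√271397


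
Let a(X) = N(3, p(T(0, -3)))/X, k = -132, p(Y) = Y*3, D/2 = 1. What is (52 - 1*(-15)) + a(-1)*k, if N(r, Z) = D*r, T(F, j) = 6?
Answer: 859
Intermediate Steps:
D = 2 (D = 2*1 = 2)
p(Y) = 3*Y
N(r, Z) = 2*r
a(X) = 6/X (a(X) = (2*3)/X = 6/X)
(52 - 1*(-15)) + a(-1)*k = (52 - 1*(-15)) + (6/(-1))*(-132) = (52 + 15) + (6*(-1))*(-132) = 67 - 6*(-132) = 67 + 792 = 859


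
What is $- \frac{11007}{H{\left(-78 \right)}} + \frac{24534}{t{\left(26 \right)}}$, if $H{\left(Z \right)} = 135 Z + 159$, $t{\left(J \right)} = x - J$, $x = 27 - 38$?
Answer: $- \frac{84678285}{127909} \approx -662.02$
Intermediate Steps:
$x = -11$
$t{\left(J \right)} = -11 - J$
$H{\left(Z \right)} = 159 + 135 Z$
$- \frac{11007}{H{\left(-78 \right)}} + \frac{24534}{t{\left(26 \right)}} = - \frac{11007}{159 + 135 \left(-78\right)} + \frac{24534}{-11 - 26} = - \frac{11007}{159 - 10530} + \frac{24534}{-11 - 26} = - \frac{11007}{-10371} + \frac{24534}{-37} = \left(-11007\right) \left(- \frac{1}{10371}\right) + 24534 \left(- \frac{1}{37}\right) = \frac{3669}{3457} - \frac{24534}{37} = - \frac{84678285}{127909}$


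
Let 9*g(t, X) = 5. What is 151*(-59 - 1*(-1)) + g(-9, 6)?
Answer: -78817/9 ≈ -8757.4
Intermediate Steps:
g(t, X) = 5/9 (g(t, X) = (1/9)*5 = 5/9)
151*(-59 - 1*(-1)) + g(-9, 6) = 151*(-59 - 1*(-1)) + 5/9 = 151*(-59 + 1) + 5/9 = 151*(-58) + 5/9 = -8758 + 5/9 = -78817/9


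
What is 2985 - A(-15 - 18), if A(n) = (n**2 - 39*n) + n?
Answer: 642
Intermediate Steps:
A(n) = n**2 - 38*n
2985 - A(-15 - 18) = 2985 - (-15 - 18)*(-38 + (-15 - 18)) = 2985 - (-33)*(-38 - 33) = 2985 - (-33)*(-71) = 2985 - 1*2343 = 2985 - 2343 = 642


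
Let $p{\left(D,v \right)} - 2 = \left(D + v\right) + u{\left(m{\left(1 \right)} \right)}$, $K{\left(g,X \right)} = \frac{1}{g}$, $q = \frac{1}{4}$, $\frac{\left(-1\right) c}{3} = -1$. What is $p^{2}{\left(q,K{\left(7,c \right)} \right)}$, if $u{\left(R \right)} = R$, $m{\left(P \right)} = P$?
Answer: $\frac{9025}{784} \approx 11.511$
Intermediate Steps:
$c = 3$ ($c = \left(-3\right) \left(-1\right) = 3$)
$q = \frac{1}{4} \approx 0.25$
$p{\left(D,v \right)} = 3 + D + v$ ($p{\left(D,v \right)} = 2 + \left(\left(D + v\right) + 1\right) = 2 + \left(1 + D + v\right) = 3 + D + v$)
$p^{2}{\left(q,K{\left(7,c \right)} \right)} = \left(3 + \frac{1}{4} + \frac{1}{7}\right)^{2} = \left(\frac{95}{28}\right)^{2} = \frac{9025}{784}$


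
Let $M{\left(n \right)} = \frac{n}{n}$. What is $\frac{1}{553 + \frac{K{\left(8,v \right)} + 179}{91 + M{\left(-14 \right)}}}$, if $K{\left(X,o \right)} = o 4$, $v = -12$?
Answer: $\frac{92}{51007} \approx 0.0018037$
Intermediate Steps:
$M{\left(n \right)} = 1$
$K{\left(X,o \right)} = 4 o$
$\frac{1}{553 + \frac{K{\left(8,v \right)} + 179}{91 + M{\left(-14 \right)}}} = \frac{1}{553 + \frac{4 \left(-12\right) + 179}{91 + 1}} = \frac{1}{553 + \frac{-48 + 179}{92}} = \frac{1}{553 + 131 \cdot \frac{1}{92}} = \frac{1}{553 + \frac{131}{92}} = \frac{1}{\frac{51007}{92}} = \frac{92}{51007}$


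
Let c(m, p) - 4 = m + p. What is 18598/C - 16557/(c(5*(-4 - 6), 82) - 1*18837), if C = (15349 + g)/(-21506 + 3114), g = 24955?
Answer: -12178594246/1435143 ≈ -8486.0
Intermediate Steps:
C = -458/209 (C = (15349 + 24955)/(-21506 + 3114) = 40304/(-18392) = 40304*(-1/18392) = -458/209 ≈ -2.1914)
c(m, p) = 4 + m + p (c(m, p) = 4 + (m + p) = 4 + m + p)
18598/C - 16557/(c(5*(-4 - 6), 82) - 1*18837) = 18598/(-458/209) - 16557/((4 + 5*(-4 - 6) + 82) - 1*18837) = 18598*(-209/458) - 16557/((4 + 5*(-10) + 82) - 18837) = -1943491/229 - 16557/((4 - 50 + 82) - 18837) = -1943491/229 - 16557/(36 - 18837) = -1943491/229 - 16557/(-18801) = -1943491/229 - 16557*(-1/18801) = -1943491/229 + 5519/6267 = -12178594246/1435143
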